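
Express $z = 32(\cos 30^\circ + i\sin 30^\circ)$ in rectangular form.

a = r cos θ = 32 * sqrt(3)/2 = 16*sqrt(3)
b = r sin θ = 32 * 1/2 = 16
z = 16*sqrt(3) + 16i


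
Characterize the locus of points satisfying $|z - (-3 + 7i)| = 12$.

|z - z0| = r describes a circle centered at z0 with radius r
Here z0 = -3 + 7i and r = 12
Locus: Circle centered at (-3, 7) with radius 12


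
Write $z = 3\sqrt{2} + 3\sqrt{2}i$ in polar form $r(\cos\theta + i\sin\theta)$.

r = |z| = sqrt(a^2 + b^2) = sqrt((3*sqrt(2))^2 + (3*sqrt(2))^2) = sqrt(18 + 18) = sqrt(36) = 6
θ = arctan(b/a) = arctan(4.2426/4.2426) (quadrant-adjusted) = 45°
z = 6(cos 45° + i sin 45°)


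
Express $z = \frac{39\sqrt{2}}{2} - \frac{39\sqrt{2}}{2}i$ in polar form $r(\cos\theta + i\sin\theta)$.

r = |z| = sqrt(a^2 + b^2) = sqrt((39*sqrt(2)/2)^2 + (-39*sqrt(2)/2)^2) = sqrt(1521/2 + 1521/2) = sqrt(1521) = 39
θ = arctan(b/a) = arctan(-27.5772/27.5772) (quadrant-adjusted) = 315°
z = 39(cos 315° + i sin 315°)


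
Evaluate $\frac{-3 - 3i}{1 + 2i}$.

Multiply numerator and denominator by conjugate (1 - 2i):
= (-3 - 3i)(1 - 2i) / (1^2 + 2^2)
= (-9 + 3i) / 5
= -9/5 + (3/5)i


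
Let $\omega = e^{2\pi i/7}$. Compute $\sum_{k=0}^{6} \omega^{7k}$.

Since 7 divides 7, ω^7 = (ω^7)^1 = 1^1 = 1, so every term is 1.
Sum = 7 · 1 = 7


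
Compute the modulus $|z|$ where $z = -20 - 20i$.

|z| = sqrt(a^2 + b^2) = sqrt((-20)^2 + (-20)^2) = sqrt(800) = sqrt(800)


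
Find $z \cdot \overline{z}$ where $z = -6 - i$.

z * conjugate(z) = |z|^2 = a^2 + b^2
= (-6)^2 + (-1)^2 = 37


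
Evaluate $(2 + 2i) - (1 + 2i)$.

(2 - 1) + (2 - 2)i = 1


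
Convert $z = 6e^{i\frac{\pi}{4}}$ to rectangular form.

a = r cos θ = 6 * sqrt(2)/2 = 3*sqrt(2)
b = r sin θ = 6 * sqrt(2)/2 = 3*sqrt(2)
z = 3*sqrt(2) + 3*sqrt(2)i


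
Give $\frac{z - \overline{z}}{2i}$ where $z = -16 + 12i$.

z - conjugate(z) = 2bi
(z - conjugate(z))/(2i) = 2bi/(2i) = b = 12


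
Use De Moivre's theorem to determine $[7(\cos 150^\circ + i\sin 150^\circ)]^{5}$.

By De Moivre: z^n = r^n(cos(nθ) + i sin(nθ))
= 7^5(cos(5*150°) + i sin(5*150°))
= 16807(cos 30° + i sin 30°)
= 16807*sqrt(3)/2 + (16807/2)i


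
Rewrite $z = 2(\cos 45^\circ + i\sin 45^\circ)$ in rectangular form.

a = r cos θ = 2 * sqrt(2)/2 = sqrt(2)
b = r sin θ = 2 * sqrt(2)/2 = sqrt(2)
z = sqrt(2) + sqrt(2)i


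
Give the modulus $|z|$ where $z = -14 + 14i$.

|z| = sqrt(a^2 + b^2) = sqrt((-14)^2 + 14^2) = sqrt(392) = sqrt(392)


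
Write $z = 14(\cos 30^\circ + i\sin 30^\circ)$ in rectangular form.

a = r cos θ = 14 * sqrt(3)/2 = 7*sqrt(3)
b = r sin θ = 14 * 1/2 = 7
z = 7*sqrt(3) + 7i


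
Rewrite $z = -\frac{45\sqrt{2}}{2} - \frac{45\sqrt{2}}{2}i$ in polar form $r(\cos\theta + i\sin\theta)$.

r = |z| = sqrt(a^2 + b^2) = sqrt((-45*sqrt(2)/2)^2 + (-45*sqrt(2)/2)^2) = sqrt(2025/2 + 2025/2) = sqrt(2025) = 45
θ = arctan(b/a) = arctan(-31.8198/-31.8198) (quadrant-adjusted) = 225°
z = 45(cos 225° + i sin 225°)


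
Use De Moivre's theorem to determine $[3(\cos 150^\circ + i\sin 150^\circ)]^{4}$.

By De Moivre: z^n = r^n(cos(nθ) + i sin(nθ))
= 3^4(cos(4*150°) + i sin(4*150°))
= 81(cos 240° + i sin 240°)
= -81/2 - (81*sqrt(3)/2)i


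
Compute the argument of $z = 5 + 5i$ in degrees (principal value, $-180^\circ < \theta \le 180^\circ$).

θ = arctan(b/a) = arctan(5/5) (quadrant-adjusted) = 45°


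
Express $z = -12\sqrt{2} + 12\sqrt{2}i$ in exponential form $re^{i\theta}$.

r = |z| = sqrt((-12*sqrt(2))^2 + (12*sqrt(2))^2) = sqrt(288 + 288) = sqrt(576) = 24
θ = arctan(b/a) = arctan(16.9706/-16.9706) (quadrant-adjusted) = 135° = 3π/4
z = 24e^(i*3π/4)


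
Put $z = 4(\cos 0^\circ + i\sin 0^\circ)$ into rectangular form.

a = r cos θ = 4 * 1 = 4
b = r sin θ = 4 * 0 = 0
z = 4


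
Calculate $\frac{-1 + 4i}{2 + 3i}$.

Multiply numerator and denominator by conjugate (2 - 3i):
= (-1 + 4i)(2 - 3i) / (2^2 + 3^2)
= (10 + 11i) / 13
= 10/13 + (11/13)i


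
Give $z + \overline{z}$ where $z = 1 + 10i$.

z + conjugate(z) = (a + bi) + (a - bi) = 2a
= 2 * 1 = 2


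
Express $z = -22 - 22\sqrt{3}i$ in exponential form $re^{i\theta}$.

r = |z| = sqrt((-22)^2 + (-22*sqrt(3))^2) = sqrt(484 + 1452) = sqrt(1936) = 44
θ = arctan(b/a) = arctan(-38.1051/-22) (quadrant-adjusted) = 240° = 4π/3
z = 44e^(i*4π/3)


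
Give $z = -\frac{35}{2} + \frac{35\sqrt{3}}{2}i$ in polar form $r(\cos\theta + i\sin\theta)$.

r = |z| = sqrt(a^2 + b^2) = sqrt((-35/2)^2 + (35*sqrt(3)/2)^2) = sqrt(1225/4 + 3675/4) = sqrt(1225) = 35
θ = arctan(b/a) = arctan(30.3109/-17.5) (quadrant-adjusted) = 120°
z = 35(cos 120° + i sin 120°)


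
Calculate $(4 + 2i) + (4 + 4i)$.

(4 + 4) + (2 + 4)i = 8 + 6i


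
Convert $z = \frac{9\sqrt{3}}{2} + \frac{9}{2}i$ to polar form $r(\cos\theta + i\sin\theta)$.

r = |z| = sqrt(a^2 + b^2) = sqrt((9*sqrt(3)/2)^2 + (9/2)^2) = sqrt(243/4 + 81/4) = sqrt(81) = 9
θ = arctan(b/a) = arctan(4.5/7.7942) (quadrant-adjusted) = 30°
z = 9(cos 30° + i sin 30°)


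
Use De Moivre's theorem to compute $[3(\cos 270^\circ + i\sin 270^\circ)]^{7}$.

By De Moivre: z^n = r^n(cos(nθ) + i sin(nθ))
= 3^7(cos(7*270°) + i sin(7*270°))
= 2187(cos 90° + i sin 90°)
= 2187i


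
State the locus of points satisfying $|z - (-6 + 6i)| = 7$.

|z - z0| = r describes a circle centered at z0 with radius r
Here z0 = -6 + 6i and r = 7
Locus: Circle centered at (-6, 6) with radius 7


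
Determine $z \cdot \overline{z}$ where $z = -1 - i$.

z * conjugate(z) = |z|^2 = a^2 + b^2
= (-1)^2 + (-1)^2 = 2


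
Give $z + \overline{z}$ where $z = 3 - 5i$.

z + conjugate(z) = (a + bi) + (a - bi) = 2a
= 2 * 3 = 6


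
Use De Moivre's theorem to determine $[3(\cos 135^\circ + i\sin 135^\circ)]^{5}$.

By De Moivre: z^n = r^n(cos(nθ) + i sin(nθ))
= 3^5(cos(5*135°) + i sin(5*135°))
= 243(cos 315° + i sin 315°)
= 243*sqrt(2)/2 - (243*sqrt(2)/2)i


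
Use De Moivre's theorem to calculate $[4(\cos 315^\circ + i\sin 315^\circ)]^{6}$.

By De Moivre: z^n = r^n(cos(nθ) + i sin(nθ))
= 4^6(cos(6*315°) + i sin(6*315°))
= 4096(cos 90° + i sin 90°)
= 4096i


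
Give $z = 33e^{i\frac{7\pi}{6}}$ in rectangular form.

a = r cos θ = 33 * -sqrt(3)/2 = -33*sqrt(3)/2
b = r sin θ = 33 * -1/2 = -33/2
z = -33*sqrt(3)/2 - (33/2)i


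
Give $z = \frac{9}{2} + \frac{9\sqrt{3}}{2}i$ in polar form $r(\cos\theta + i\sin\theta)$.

r = |z| = sqrt(a^2 + b^2) = sqrt((9/2)^2 + (9*sqrt(3)/2)^2) = sqrt(81/4 + 243/4) = sqrt(81) = 9
θ = arctan(b/a) = arctan(7.7942/4.5) (quadrant-adjusted) = 60°
z = 9(cos 60° + i sin 60°)


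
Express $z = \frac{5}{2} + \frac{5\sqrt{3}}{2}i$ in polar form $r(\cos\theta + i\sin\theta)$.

r = |z| = sqrt(a^2 + b^2) = sqrt((5/2)^2 + (5*sqrt(3)/2)^2) = sqrt(25/4 + 75/4) = sqrt(25) = 5
θ = arctan(b/a) = arctan(4.3301/2.5) (quadrant-adjusted) = 60°
z = 5(cos 60° + i sin 60°)


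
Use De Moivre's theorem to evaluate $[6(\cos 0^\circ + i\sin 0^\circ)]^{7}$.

By De Moivre: z^n = r^n(cos(nθ) + i sin(nθ))
= 6^7(cos(7*0°) + i sin(7*0°))
= 279936(cos 0° + i sin 0°)
= 279936


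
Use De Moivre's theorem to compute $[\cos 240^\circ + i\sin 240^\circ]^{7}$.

By De Moivre: z^n = r^n(cos(nθ) + i sin(nθ))
= 1^7(cos(7*240°) + i sin(7*240°))
= 1(cos 240° + i sin 240°)
= -1/2 - (sqrt(3)/2)i


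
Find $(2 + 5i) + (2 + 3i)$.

(2 + 2) + (5 + 3)i = 4 + 8i


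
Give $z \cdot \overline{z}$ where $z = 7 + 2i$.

z * conjugate(z) = |z|^2 = a^2 + b^2
= 7^2 + 2^2 = 53


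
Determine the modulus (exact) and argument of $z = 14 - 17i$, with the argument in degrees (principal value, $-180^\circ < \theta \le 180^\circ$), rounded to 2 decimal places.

|z| = sqrt(14^2 + (-17)^2) = sqrt(485)
arg(z) = arctan(b/a) = arctan(-17/14) (quadrant-adjusted) = -50.53°


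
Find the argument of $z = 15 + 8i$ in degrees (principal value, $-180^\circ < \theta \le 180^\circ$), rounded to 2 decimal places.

θ = arctan(b/a) = arctan(8/15) (quadrant-adjusted) = 28.07°


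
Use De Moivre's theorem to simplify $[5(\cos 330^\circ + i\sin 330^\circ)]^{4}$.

By De Moivre: z^n = r^n(cos(nθ) + i sin(nθ))
= 5^4(cos(4*330°) + i sin(4*330°))
= 625(cos 240° + i sin 240°)
= -625/2 - (625*sqrt(3)/2)i


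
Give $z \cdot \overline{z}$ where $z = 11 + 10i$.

z * conjugate(z) = |z|^2 = a^2 + b^2
= 11^2 + 10^2 = 221


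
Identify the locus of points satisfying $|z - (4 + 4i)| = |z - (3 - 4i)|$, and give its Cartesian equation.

|z - z1| = |z - z2| means z is equidistant from z1 and z2,
i.e. the perpendicular bisector of the segment from (4, 4) to (3, -4) (midpoint (7/2, 0)).
With z = x + yi, square both sides:
(x - 4)^2 + (y - 4)^2 = (x - 3)^2 + (y - (-4))^2
The x^2 and y^2 terms cancel: -2x + (-16)y = 25 - 32 = -7
Simplify: 2x + 16y = 7
Locus: Perpendicular bisector of the segment from (4, 4) to (3, -4): the line 2x + 16y = 7


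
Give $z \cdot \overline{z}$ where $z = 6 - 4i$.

z * conjugate(z) = |z|^2 = a^2 + b^2
= 6^2 + (-4)^2 = 52


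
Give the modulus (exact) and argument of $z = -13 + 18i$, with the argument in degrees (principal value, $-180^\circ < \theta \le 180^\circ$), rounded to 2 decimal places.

|z| = sqrt((-13)^2 + 18^2) = sqrt(493)
arg(z) = arctan(b/a) = arctan(18/-13) (quadrant-adjusted) = 125.84°


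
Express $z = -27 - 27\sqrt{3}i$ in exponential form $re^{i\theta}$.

r = |z| = sqrt((-27)^2 + (-27*sqrt(3))^2) = sqrt(729 + 2187) = sqrt(2916) = 54
θ = arctan(b/a) = arctan(-46.7654/-27) (quadrant-adjusted) = 240° = 4π/3
z = 54e^(i*4π/3)


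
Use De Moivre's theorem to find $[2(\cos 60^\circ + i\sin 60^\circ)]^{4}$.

By De Moivre: z^n = r^n(cos(nθ) + i sin(nθ))
= 2^4(cos(4*60°) + i sin(4*60°))
= 16(cos 240° + i sin 240°)
= -8 - 8*sqrt(3)i


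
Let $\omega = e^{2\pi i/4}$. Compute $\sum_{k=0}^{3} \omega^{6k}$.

Let ζ = ω^6 = e^(2πi·6/4). Since 4 ∤ 6, ζ ≠ 1.
Sum = Σ_{k=0}^{3} ζ^k = (ζ^4 - 1)/(ζ - 1) = (ω^{6·4} - 1)/(ζ - 1) = (1 - 1)/(ζ - 1) = 0


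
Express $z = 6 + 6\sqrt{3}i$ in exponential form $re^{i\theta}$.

r = |z| = sqrt((6)^2 + (6*sqrt(3))^2) = sqrt(36 + 108) = sqrt(144) = 12
θ = arctan(b/a) = arctan(10.3923/6) (quadrant-adjusted) = 60° = π/3
z = 12e^(i*π/3)


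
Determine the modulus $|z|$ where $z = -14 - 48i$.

|z| = sqrt(a^2 + b^2) = sqrt((-14)^2 + (-48)^2) = sqrt(2500) = 50


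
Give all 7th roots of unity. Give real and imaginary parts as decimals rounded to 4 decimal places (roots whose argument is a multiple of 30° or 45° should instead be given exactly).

ω_k = e^(2πik/7) = cos(2πk/7) + i sin(2πk/7) for k = 0, 1, ..., 6
Roots: 1, 0.6235 + 0.7818i, -0.2225 + 0.9749i, -0.9010 + 0.4339i, -0.9010 - 0.4339i, -0.2225 - 0.9749i, 0.6235 - 0.7818i


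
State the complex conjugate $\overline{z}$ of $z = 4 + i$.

If z = a + bi, then conjugate(z) = a - bi
conjugate(4 + i) = 4 - i


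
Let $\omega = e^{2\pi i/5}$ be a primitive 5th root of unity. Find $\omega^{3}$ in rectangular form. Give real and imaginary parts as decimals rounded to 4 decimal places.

ω^3 = e^(2πi·3/5) = e^(i·6π/5)
= cos(6π/5) + i sin(6π/5)
= -0.8090 - 0.5878i


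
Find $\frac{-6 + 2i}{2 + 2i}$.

Multiply numerator and denominator by conjugate (2 - 2i):
= (-6 + 2i)(2 - 2i) / (2^2 + 2^2)
= (-8 + 16i) / 8
= -1 + 2i


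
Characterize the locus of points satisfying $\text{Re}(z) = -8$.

Re(z) = x where z = x + yi; the equation x = -8 is satisfied by all points with that x-coordinate
Locus: Vertical line x = -8


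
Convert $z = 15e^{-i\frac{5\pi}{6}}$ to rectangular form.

a = r cos θ = 15 * -sqrt(3)/2 = -15*sqrt(3)/2
b = r sin θ = 15 * -1/2 = -15/2
z = -15*sqrt(3)/2 - (15/2)i


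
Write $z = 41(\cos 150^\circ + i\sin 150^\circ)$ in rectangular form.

a = r cos θ = 41 * -sqrt(3)/2 = -41*sqrt(3)/2
b = r sin θ = 41 * 1/2 = 41/2
z = -41*sqrt(3)/2 + (41/2)i


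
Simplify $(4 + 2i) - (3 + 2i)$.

(4 - 3) + (2 - 2)i = 1


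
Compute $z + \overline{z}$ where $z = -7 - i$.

z + conjugate(z) = (a + bi) + (a - bi) = 2a
= 2 * (-7) = -14


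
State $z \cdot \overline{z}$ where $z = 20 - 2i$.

z * conjugate(z) = |z|^2 = a^2 + b^2
= 20^2 + (-2)^2 = 404


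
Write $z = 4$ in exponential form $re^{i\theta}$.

r = |z| = sqrt((4)^2 + (0)^2) = sqrt(16 + 0) = sqrt(16) = 4
b = 0 and a > 0, so z lies on the positive real axis: θ = 0
z = 4e^(i*0) = 4


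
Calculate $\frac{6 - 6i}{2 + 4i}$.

Multiply numerator and denominator by conjugate (2 - 4i):
= (6 - 6i)(2 - 4i) / (2^2 + 4^2)
= (-12 - 36i) / 20
Divide through by 4: (-3 - 9i) / 5
= -3/5 - (9/5)i


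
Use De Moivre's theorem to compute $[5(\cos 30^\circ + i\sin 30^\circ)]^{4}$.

By De Moivre: z^n = r^n(cos(nθ) + i sin(nθ))
= 5^4(cos(4*30°) + i sin(4*30°))
= 625(cos 120° + i sin 120°)
= -625/2 + (625*sqrt(3)/2)i


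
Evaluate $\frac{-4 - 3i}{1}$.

Divisor is real, so divide each part by 1:
= -4 - 3i


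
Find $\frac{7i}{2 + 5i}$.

Multiply numerator and denominator by conjugate (2 - 5i):
= (7i)(2 - 5i) / (2^2 + 5^2)
= (35 + 14i) / 29
= 35/29 + (14/29)i


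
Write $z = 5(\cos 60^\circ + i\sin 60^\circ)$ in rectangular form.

a = r cos θ = 5 * 1/2 = 5/2
b = r sin θ = 5 * sqrt(3)/2 = 5*sqrt(3)/2
z = 5/2 + (5*sqrt(3)/2)i


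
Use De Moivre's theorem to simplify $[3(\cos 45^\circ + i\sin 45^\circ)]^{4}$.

By De Moivre: z^n = r^n(cos(nθ) + i sin(nθ))
= 3^4(cos(4*45°) + i sin(4*45°))
= 81(cos 180° + i sin 180°)
= -81


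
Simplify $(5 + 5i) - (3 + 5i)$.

(5 - 3) + (5 - 5)i = 2


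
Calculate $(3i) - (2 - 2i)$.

(0 - 2) + (3 - (-2))i = -2 + 5i


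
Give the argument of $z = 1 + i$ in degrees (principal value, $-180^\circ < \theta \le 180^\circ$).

θ = arctan(b/a) = arctan(1/1) (quadrant-adjusted) = 45°


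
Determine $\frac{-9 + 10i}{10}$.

Divisor is real, so divide each part by 10:
= -9/10 + i


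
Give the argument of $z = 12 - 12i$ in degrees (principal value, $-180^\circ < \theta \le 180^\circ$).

θ = arctan(b/a) = arctan(-12/12) (quadrant-adjusted) = -45°


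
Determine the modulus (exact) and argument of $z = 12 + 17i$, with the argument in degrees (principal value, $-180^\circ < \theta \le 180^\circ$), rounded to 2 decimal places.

|z| = sqrt(12^2 + 17^2) = sqrt(433)
arg(z) = arctan(b/a) = arctan(17/12) (quadrant-adjusted) = 54.78°


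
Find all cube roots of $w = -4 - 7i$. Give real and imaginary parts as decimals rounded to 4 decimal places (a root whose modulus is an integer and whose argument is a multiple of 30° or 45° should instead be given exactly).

|w| = sqrt(65) ≈ 8.062258, arg(w) ≈ 240.255119°
Root modulus = sqrt(65)^(1/3) ≈ 2.005175
Root arguments: θ_k = (arg(w) + 360°k)/3 for k = 0, 1, ..., 2
Compute each root as (root modulus)(cos θ_k + i sin θ_k) using full-precision intermediates, then round to 4 decimal places.
Roots: 0.3453 + 1.9752i, -1.8832 - 0.6886i, 1.5380 - 1.2866i


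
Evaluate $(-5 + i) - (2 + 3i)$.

(-5 - 2) + (1 - 3)i = -7 - 2i


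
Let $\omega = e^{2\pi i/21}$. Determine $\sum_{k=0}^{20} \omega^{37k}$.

Let ζ = ω^37 = e^(2πi·37/21). Since 21 ∤ 37, ζ ≠ 1.
Sum = Σ_{k=0}^{20} ζ^k = (ζ^21 - 1)/(ζ - 1) = (ω^{37·21} - 1)/(ζ - 1) = (1 - 1)/(ζ - 1) = 0


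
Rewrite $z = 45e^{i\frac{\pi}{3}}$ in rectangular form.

a = r cos θ = 45 * 1/2 = 45/2
b = r sin θ = 45 * sqrt(3)/2 = 45*sqrt(3)/2
z = 45/2 + (45*sqrt(3)/2)i


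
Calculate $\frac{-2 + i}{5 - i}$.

Multiply numerator and denominator by conjugate (5 + i):
= (-2 + i)(5 + i) / (5^2 + (-1)^2)
= (-11 + 3i) / 26
= -11/26 + (3/26)i


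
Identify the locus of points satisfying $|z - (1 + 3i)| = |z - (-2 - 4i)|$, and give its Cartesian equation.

|z - z1| = |z - z2| means z is equidistant from z1 and z2,
i.e. the perpendicular bisector of the segment from (1, 3) to (-2, -4) (midpoint (-1/2, -1/2)).
With z = x + yi, square both sides:
(x - 1)^2 + (y - 3)^2 = (x - (-2))^2 + (y - (-4))^2
The x^2 and y^2 terms cancel: -6x + (-14)y = 20 - 10 = 10
Simplify: 3x + 7y = -5
Locus: Perpendicular bisector of the segment from (1, 3) to (-2, -4): the line 3x + 7y = -5


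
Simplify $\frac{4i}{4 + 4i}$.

Multiply numerator and denominator by conjugate (4 - 4i):
= (4i)(4 - 4i) / (4^2 + 4^2)
= (16 + 16i) / 32
Divide through by 16: (1 + i) / 2
= 1/2 + (1/2)i


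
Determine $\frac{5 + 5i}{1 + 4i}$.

Multiply numerator and denominator by conjugate (1 - 4i):
= (5 + 5i)(1 - 4i) / (1^2 + 4^2)
= (25 - 15i) / 17
= 25/17 - (15/17)i


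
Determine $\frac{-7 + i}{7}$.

Divisor is real, so divide each part by 7:
= -1 + (1/7)i


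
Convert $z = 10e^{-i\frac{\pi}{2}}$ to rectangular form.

a = r cos θ = 10 * 0 = 0
b = r sin θ = 10 * -1 = -10
z = -10i


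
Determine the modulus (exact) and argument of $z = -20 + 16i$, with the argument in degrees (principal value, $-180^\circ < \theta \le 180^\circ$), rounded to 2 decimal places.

|z| = sqrt((-20)^2 + 16^2) = sqrt(656)
arg(z) = arctan(b/a) = arctan(16/-20) (quadrant-adjusted) = 141.34°


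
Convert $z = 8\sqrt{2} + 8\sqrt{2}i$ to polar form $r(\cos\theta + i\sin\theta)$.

r = |z| = sqrt(a^2 + b^2) = sqrt((8*sqrt(2))^2 + (8*sqrt(2))^2) = sqrt(128 + 128) = sqrt(256) = 16
θ = arctan(b/a) = arctan(11.3137/11.3137) (quadrant-adjusted) = 45°
z = 16(cos 45° + i sin 45°)


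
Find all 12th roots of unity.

ω_k = e^(2πik/12) = cos(2πk/12) + i sin(2πk/12) for k = 0, 1, ..., 11
Roots: 1, sqrt(3)/2 + (1/2)i, 1/2 + (sqrt(3)/2)i, i, -1/2 + (sqrt(3)/2)i, -sqrt(3)/2 + (1/2)i, -1, -sqrt(3)/2 - (1/2)i, -1/2 - (sqrt(3)/2)i, -i, 1/2 - (sqrt(3)/2)i, sqrt(3)/2 - (1/2)i


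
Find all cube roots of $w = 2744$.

|w| = 2744, arg(w) = 0°
Root modulus = 2744^(1/3) = 14
Root arguments: θ_k = (0° + 360°k)/3 for k = 0, 1, ..., 2
Roots: 14, -7 + 7*sqrt(3)i, -7 - 7*sqrt(3)i


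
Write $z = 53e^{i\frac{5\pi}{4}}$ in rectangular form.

a = r cos θ = 53 * -sqrt(2)/2 = -53*sqrt(2)/2
b = r sin θ = 53 * -sqrt(2)/2 = -53*sqrt(2)/2
z = -53*sqrt(2)/2 - (53*sqrt(2)/2)i


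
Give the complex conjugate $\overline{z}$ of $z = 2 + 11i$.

If z = a + bi, then conjugate(z) = a - bi
conjugate(2 + 11i) = 2 - 11i


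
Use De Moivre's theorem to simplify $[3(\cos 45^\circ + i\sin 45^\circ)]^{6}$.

By De Moivre: z^n = r^n(cos(nθ) + i sin(nθ))
= 3^6(cos(6*45°) + i sin(6*45°))
= 729(cos 270° + i sin 270°)
= -729i


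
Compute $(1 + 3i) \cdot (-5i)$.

(a1*a2 - b1*b2) + (a1*b2 + b1*a2)i
= (0 - (-15)) + (-5 + 0)i
= 15 - 5i


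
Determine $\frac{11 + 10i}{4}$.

Divisor is real, so divide each part by 4:
= 11/4 + (5/2)i


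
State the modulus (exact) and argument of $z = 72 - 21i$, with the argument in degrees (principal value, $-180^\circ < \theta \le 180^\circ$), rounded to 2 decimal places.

|z| = sqrt(72^2 + (-21)^2) = 75
arg(z) = arctan(b/a) = arctan(-21/72) (quadrant-adjusted) = -16.26°


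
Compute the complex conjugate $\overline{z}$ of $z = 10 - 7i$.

If z = a + bi, then conjugate(z) = a - bi
conjugate(10 - 7i) = 10 + 7i


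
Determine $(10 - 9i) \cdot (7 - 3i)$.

(a1*a2 - b1*b2) + (a1*b2 + b1*a2)i
= (70 - 27) + (-30 + (-63))i
= 43 - 93i


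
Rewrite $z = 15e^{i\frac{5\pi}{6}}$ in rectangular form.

a = r cos θ = 15 * -sqrt(3)/2 = -15*sqrt(3)/2
b = r sin θ = 15 * 1/2 = 15/2
z = -15*sqrt(3)/2 + (15/2)i


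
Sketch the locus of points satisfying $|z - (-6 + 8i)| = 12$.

|z - z0| = r describes a circle centered at z0 with radius r
Here z0 = -6 + 8i and r = 12
Locus: Circle centered at (-6, 8) with radius 12


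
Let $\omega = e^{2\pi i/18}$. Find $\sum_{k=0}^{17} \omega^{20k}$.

Let ζ = ω^20 = e^(2πi·20/18). Since 18 ∤ 20, ζ ≠ 1.
Sum = Σ_{k=0}^{17} ζ^k = (ζ^18 - 1)/(ζ - 1) = (ω^{20·18} - 1)/(ζ - 1) = (1 - 1)/(ζ - 1) = 0


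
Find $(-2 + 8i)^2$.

(a + bi)^2 = a^2 - b^2 + 2abi
= (-2)^2 - 8^2 + 2*(-2)*8i
= -60 - 32i


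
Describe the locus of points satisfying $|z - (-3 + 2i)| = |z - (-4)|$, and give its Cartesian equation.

|z - z1| = |z - z2| means z is equidistant from z1 and z2,
i.e. the perpendicular bisector of the segment from (-3, 2) to (-4, 0) (midpoint (-7/2, 1)).
With z = x + yi, square both sides:
(x - (-3))^2 + (y - 2)^2 = (x - (-4))^2 + (y - 0)^2
The x^2 and y^2 terms cancel: -2x + (-4)y = 16 - 13 = 3
Simplify: 2x + 4y = -3
Locus: Perpendicular bisector of the segment from (-3, 2) to (-4, 0): the line 2x + 4y = -3


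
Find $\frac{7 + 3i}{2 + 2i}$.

Multiply numerator and denominator by conjugate (2 - 2i):
= (7 + 3i)(2 - 2i) / (2^2 + 2^2)
= (20 - 8i) / 8
Divide through by 4: (5 - 2i) / 2
= 5/2 - i


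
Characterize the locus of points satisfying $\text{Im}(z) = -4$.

Im(z) = y where z = x + yi; the equation y = -4 is satisfied by all points with that y-coordinate
Locus: Horizontal line y = -4


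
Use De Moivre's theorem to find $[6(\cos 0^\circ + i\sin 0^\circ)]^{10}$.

By De Moivre: z^n = r^n(cos(nθ) + i sin(nθ))
= 6^10(cos(10*0°) + i sin(10*0°))
= 60466176(cos 0° + i sin 0°)
= 60466176


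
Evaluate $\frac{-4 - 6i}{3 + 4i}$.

Multiply numerator and denominator by conjugate (3 - 4i):
= (-4 - 6i)(3 - 4i) / (3^2 + 4^2)
= (-36 - 2i) / 25
= -36/25 - (2/25)i


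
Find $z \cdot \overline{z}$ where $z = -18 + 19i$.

z * conjugate(z) = |z|^2 = a^2 + b^2
= (-18)^2 + 19^2 = 685


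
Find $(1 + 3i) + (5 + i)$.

(1 + 5) + (3 + 1)i = 6 + 4i


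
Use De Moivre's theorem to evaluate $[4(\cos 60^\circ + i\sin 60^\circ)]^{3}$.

By De Moivre: z^n = r^n(cos(nθ) + i sin(nθ))
= 4^3(cos(3*60°) + i sin(3*60°))
= 64(cos 180° + i sin 180°)
= -64


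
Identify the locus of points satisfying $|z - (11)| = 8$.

|z - z0| = r describes a circle centered at z0 with radius r
Here z0 = 11 and r = 8
Locus: Circle centered at (11, 0) with radius 8


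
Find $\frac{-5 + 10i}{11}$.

Divisor is real, so divide each part by 11:
= -5/11 + (10/11)i


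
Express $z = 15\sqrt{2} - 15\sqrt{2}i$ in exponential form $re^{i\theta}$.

r = |z| = sqrt((15*sqrt(2))^2 + (-15*sqrt(2))^2) = sqrt(450 + 450) = sqrt(900) = 30
θ = arctan(b/a) = arctan(-21.2132/21.2132) (quadrant-adjusted) = -45° = -π/4
z = 30e^(-i*π/4)


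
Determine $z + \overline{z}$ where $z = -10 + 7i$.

z + conjugate(z) = (a + bi) + (a - bi) = 2a
= 2 * (-10) = -20


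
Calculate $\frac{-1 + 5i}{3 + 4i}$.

Multiply numerator and denominator by conjugate (3 - 4i):
= (-1 + 5i)(3 - 4i) / (3^2 + 4^2)
= (17 + 19i) / 25
= 17/25 + (19/25)i


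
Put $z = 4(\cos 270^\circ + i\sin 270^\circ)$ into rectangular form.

a = r cos θ = 4 * 0 = 0
b = r sin θ = 4 * -1 = -4
z = -4i


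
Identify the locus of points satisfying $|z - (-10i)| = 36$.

|z - z0| = r describes a circle centered at z0 with radius r
Here z0 = -10i and r = 36
Locus: Circle centered at (0, -10) with radius 36


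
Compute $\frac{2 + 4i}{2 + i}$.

Multiply numerator and denominator by conjugate (2 - i):
= (2 + 4i)(2 - i) / (2^2 + 1^2)
= (8 + 6i) / 5
= 8/5 + (6/5)i


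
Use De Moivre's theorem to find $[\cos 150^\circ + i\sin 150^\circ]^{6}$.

By De Moivre: z^n = r^n(cos(nθ) + i sin(nθ))
= 1^6(cos(6*150°) + i sin(6*150°))
= 1(cos 180° + i sin 180°)
= -1


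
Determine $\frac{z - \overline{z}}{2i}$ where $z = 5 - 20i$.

z - conjugate(z) = 2bi
(z - conjugate(z))/(2i) = 2bi/(2i) = b = -20


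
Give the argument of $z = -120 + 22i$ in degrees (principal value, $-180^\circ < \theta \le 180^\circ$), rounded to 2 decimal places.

θ = arctan(b/a) = arctan(22/-120) (quadrant-adjusted) = 169.61°


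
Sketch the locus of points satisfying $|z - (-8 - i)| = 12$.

|z - z0| = r describes a circle centered at z0 with radius r
Here z0 = -8 - i and r = 12
Locus: Circle centered at (-8, -1) with radius 12


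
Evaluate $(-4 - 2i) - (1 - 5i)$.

(-4 - 1) + (-2 - (-5))i = -5 + 3i


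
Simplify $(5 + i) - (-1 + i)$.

(5 - (-1)) + (1 - 1)i = 6


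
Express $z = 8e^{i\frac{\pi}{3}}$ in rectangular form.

a = r cos θ = 8 * 1/2 = 4
b = r sin θ = 8 * sqrt(3)/2 = 4*sqrt(3)
z = 4 + 4*sqrt(3)i


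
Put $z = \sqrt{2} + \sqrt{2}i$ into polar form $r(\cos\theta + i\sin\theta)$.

r = |z| = sqrt(a^2 + b^2) = sqrt((sqrt(2))^2 + (sqrt(2))^2) = sqrt(2 + 2) = sqrt(4) = 2
θ = arctan(b/a) = arctan(1.4142/1.4142) (quadrant-adjusted) = 45°
z = 2(cos 45° + i sin 45°)


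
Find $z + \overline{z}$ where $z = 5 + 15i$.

z + conjugate(z) = (a + bi) + (a - bi) = 2a
= 2 * 5 = 10


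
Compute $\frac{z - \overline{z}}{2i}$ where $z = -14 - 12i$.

z - conjugate(z) = 2bi
(z - conjugate(z))/(2i) = 2bi/(2i) = b = -12


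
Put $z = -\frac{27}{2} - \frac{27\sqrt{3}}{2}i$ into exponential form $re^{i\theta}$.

r = |z| = sqrt((-27/2)^2 + (-27*sqrt(3)/2)^2) = sqrt(729/4 + 2187/4) = sqrt(729) = 27
θ = arctan(b/a) = arctan(-23.3827/-13.5) (quadrant-adjusted) = -120° = -2π/3
z = 27e^(-i*2π/3)


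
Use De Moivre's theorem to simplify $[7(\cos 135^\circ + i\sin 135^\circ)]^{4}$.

By De Moivre: z^n = r^n(cos(nθ) + i sin(nθ))
= 7^4(cos(4*135°) + i sin(4*135°))
= 2401(cos 180° + i sin 180°)
= -2401


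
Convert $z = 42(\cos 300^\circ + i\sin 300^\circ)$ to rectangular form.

a = r cos θ = 42 * 1/2 = 21
b = r sin θ = 42 * -sqrt(3)/2 = -21*sqrt(3)
z = 21 - 21*sqrt(3)i


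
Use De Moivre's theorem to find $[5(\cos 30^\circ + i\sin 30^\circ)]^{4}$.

By De Moivre: z^n = r^n(cos(nθ) + i sin(nθ))
= 5^4(cos(4*30°) + i sin(4*30°))
= 625(cos 120° + i sin 120°)
= -625/2 + (625*sqrt(3)/2)i


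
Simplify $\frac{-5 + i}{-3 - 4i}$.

Multiply numerator and denominator by conjugate (-3 + 4i):
= (-5 + i)(-3 + 4i) / ((-3)^2 + (-4)^2)
= (11 - 23i) / 25
= 11/25 - (23/25)i


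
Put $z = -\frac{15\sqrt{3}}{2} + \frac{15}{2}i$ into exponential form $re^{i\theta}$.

r = |z| = sqrt((-15*sqrt(3)/2)^2 + (15/2)^2) = sqrt(675/4 + 225/4) = sqrt(225) = 15
θ = arctan(b/a) = arctan(7.5/-12.9904) (quadrant-adjusted) = 150° = 5π/6
z = 15e^(i*5π/6)


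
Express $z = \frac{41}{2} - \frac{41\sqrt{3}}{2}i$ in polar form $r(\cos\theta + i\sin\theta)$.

r = |z| = sqrt(a^2 + b^2) = sqrt((41/2)^2 + (-41*sqrt(3)/2)^2) = sqrt(1681/4 + 5043/4) = sqrt(1681) = 41
θ = arctan(b/a) = arctan(-35.507/20.5) (quadrant-adjusted) = 300°
z = 41(cos 300° + i sin 300°)


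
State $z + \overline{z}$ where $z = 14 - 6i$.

z + conjugate(z) = (a + bi) + (a - bi) = 2a
= 2 * 14 = 28


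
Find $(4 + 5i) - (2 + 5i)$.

(4 - 2) + (5 - 5)i = 2


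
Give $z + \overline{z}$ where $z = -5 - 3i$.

z + conjugate(z) = (a + bi) + (a - bi) = 2a
= 2 * (-5) = -10


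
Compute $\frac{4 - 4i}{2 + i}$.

Multiply numerator and denominator by conjugate (2 - i):
= (4 - 4i)(2 - i) / (2^2 + 1^2)
= (4 - 12i) / 5
= 4/5 - (12/5)i


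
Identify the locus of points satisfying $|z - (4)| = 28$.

|z - z0| = r describes a circle centered at z0 with radius r
Here z0 = 4 and r = 28
Locus: Circle centered at (4, 0) with radius 28


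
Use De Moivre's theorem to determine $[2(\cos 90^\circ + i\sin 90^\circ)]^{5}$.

By De Moivre: z^n = r^n(cos(nθ) + i sin(nθ))
= 2^5(cos(5*90°) + i sin(5*90°))
= 32(cos 90° + i sin 90°)
= 32i


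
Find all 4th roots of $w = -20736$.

|w| = 20736, arg(w) = 180°
Root modulus = 20736^(1/4) = 12
Root arguments: θ_k = (180° + 360°k)/4 for k = 0, 1, ..., 3
Roots: 6*sqrt(2) + 6*sqrt(2)i, -6*sqrt(2) + 6*sqrt(2)i, -6*sqrt(2) - 6*sqrt(2)i, 6*sqrt(2) - 6*sqrt(2)i


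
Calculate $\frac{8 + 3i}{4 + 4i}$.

Multiply numerator and denominator by conjugate (4 - 4i):
= (8 + 3i)(4 - 4i) / (4^2 + 4^2)
= (44 - 20i) / 32
Divide through by 4: (11 - 5i) / 8
= 11/8 - (5/8)i


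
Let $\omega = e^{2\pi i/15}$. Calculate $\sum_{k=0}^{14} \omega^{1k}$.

Let ζ = ω^1 = e^(2πi·1/15). Since 15 ∤ 1, ζ ≠ 1.
Sum = Σ_{k=0}^{14} ζ^k = (ζ^15 - 1)/(ζ - 1) = (ω^{1·15} - 1)/(ζ - 1) = (1 - 1)/(ζ - 1) = 0


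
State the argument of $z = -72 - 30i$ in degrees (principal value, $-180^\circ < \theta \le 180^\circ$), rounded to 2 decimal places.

θ = arctan(b/a) = arctan(-30/-72) (quadrant-adjusted) = -157.38°


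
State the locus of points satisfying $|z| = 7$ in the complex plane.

|z| = 7 means sqrt(x^2 + y^2) = 7
This is a circle of radius 7 centered at the origin


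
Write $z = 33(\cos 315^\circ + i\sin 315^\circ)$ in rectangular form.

a = r cos θ = 33 * sqrt(2)/2 = 33*sqrt(2)/2
b = r sin θ = 33 * -sqrt(2)/2 = -33*sqrt(2)/2
z = 33*sqrt(2)/2 - (33*sqrt(2)/2)i


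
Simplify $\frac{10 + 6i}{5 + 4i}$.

Multiply numerator and denominator by conjugate (5 - 4i):
= (10 + 6i)(5 - 4i) / (5^2 + 4^2)
= (74 - 10i) / 41
= 74/41 - (10/41)i


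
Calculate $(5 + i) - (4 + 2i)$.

(5 - 4) + (1 - 2)i = 1 - i


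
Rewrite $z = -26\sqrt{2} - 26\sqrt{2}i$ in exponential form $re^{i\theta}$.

r = |z| = sqrt((-26*sqrt(2))^2 + (-26*sqrt(2))^2) = sqrt(1352 + 1352) = sqrt(2704) = 52
θ = arctan(b/a) = arctan(-36.7696/-36.7696) (quadrant-adjusted) = 225° = 5π/4
z = 52e^(i*5π/4)


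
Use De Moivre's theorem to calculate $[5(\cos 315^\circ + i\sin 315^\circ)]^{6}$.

By De Moivre: z^n = r^n(cos(nθ) + i sin(nθ))
= 5^6(cos(6*315°) + i sin(6*315°))
= 15625(cos 90° + i sin 90°)
= 15625i


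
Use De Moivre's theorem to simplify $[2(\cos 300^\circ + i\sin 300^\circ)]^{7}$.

By De Moivre: z^n = r^n(cos(nθ) + i sin(nθ))
= 2^7(cos(7*300°) + i sin(7*300°))
= 128(cos 300° + i sin 300°)
= 64 - 64*sqrt(3)i


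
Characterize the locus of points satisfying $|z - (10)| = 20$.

|z - z0| = r describes a circle centered at z0 with radius r
Here z0 = 10 and r = 20
Locus: Circle centered at (10, 0) with radius 20


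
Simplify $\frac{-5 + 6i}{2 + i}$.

Multiply numerator and denominator by conjugate (2 - i):
= (-5 + 6i)(2 - i) / (2^2 + 1^2)
= (-4 + 17i) / 5
= -4/5 + (17/5)i


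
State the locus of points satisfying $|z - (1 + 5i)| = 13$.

|z - z0| = r describes a circle centered at z0 with radius r
Here z0 = 1 + 5i and r = 13
Locus: Circle centered at (1, 5) with radius 13


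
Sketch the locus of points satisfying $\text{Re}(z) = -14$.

Re(z) = x where z = x + yi; the equation x = -14 is satisfied by all points with that x-coordinate
Locus: Vertical line x = -14


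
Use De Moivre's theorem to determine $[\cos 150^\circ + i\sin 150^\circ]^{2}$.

By De Moivre: z^n = r^n(cos(nθ) + i sin(nθ))
= 1^2(cos(2*150°) + i sin(2*150°))
= 1(cos 300° + i sin 300°)
= 1/2 - (sqrt(3)/2)i


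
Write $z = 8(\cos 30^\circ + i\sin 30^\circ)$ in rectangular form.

a = r cos θ = 8 * sqrt(3)/2 = 4*sqrt(3)
b = r sin θ = 8 * 1/2 = 4
z = 4*sqrt(3) + 4i


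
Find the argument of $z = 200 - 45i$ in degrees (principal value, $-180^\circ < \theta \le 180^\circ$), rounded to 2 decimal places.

θ = arctan(b/a) = arctan(-45/200) (quadrant-adjusted) = -12.68°


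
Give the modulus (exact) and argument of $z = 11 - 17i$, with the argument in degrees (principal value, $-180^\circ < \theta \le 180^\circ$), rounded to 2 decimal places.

|z| = sqrt(11^2 + (-17)^2) = sqrt(410)
arg(z) = arctan(b/a) = arctan(-17/11) (quadrant-adjusted) = -57.09°


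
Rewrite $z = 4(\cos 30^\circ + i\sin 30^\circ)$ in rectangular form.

a = r cos θ = 4 * sqrt(3)/2 = 2*sqrt(3)
b = r sin θ = 4 * 1/2 = 2
z = 2*sqrt(3) + 2i


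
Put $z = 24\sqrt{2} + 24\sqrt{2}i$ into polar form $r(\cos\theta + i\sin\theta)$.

r = |z| = sqrt(a^2 + b^2) = sqrt((24*sqrt(2))^2 + (24*sqrt(2))^2) = sqrt(1152 + 1152) = sqrt(2304) = 48
θ = arctan(b/a) = arctan(33.9411/33.9411) (quadrant-adjusted) = 45°
z = 48(cos 45° + i sin 45°)


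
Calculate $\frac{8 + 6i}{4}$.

Divisor is real, so divide each part by 4:
= 2 + (3/2)i


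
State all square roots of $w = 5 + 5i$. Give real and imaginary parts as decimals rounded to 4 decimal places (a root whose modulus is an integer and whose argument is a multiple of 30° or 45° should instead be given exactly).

|w| = sqrt(50) ≈ 7.071068, arg(w) = 45°
Root modulus = sqrt(50)^(1/2) ≈ 2.659148
Root arguments: θ_k = (45° + 360°k)/2 for k = 0, 1, ..., 1
Compute each root as (root modulus)(cos θ_k + i sin θ_k) using full-precision intermediates, then round to 4 decimal places.
Roots: 2.4567 + 1.0176i, -2.4567 - 1.0176i


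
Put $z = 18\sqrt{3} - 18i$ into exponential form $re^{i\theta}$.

r = |z| = sqrt((18*sqrt(3))^2 + (-18)^2) = sqrt(972 + 324) = sqrt(1296) = 36
θ = arctan(b/a) = arctan(-18/31.1769) (quadrant-adjusted) = -30° = -π/6
z = 36e^(-i*π/6)


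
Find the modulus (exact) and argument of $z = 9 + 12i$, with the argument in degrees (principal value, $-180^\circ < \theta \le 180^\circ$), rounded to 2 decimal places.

|z| = sqrt(9^2 + 12^2) = 15
arg(z) = arctan(b/a) = arctan(12/9) (quadrant-adjusted) = 53.13°


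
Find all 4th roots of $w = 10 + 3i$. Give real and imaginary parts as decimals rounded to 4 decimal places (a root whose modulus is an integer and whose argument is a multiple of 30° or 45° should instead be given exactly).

|w| = sqrt(109) ≈ 10.440307, arg(w) ≈ 16.699244°
Root modulus = sqrt(109)^(1/4) ≈ 1.797539
Root arguments: θ_k = (arg(w) + 360°k)/4 for k = 0, 1, ..., 3
Compute each root as (root modulus)(cos θ_k + i sin θ_k) using full-precision intermediates, then round to 4 decimal places.
Roots: 1.7928 + 0.1309i, -0.1309 + 1.7928i, -1.7928 - 0.1309i, 0.1309 - 1.7928i


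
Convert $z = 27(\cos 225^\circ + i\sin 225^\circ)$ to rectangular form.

a = r cos θ = 27 * -sqrt(2)/2 = -27*sqrt(2)/2
b = r sin θ = 27 * -sqrt(2)/2 = -27*sqrt(2)/2
z = -27*sqrt(2)/2 - (27*sqrt(2)/2)i


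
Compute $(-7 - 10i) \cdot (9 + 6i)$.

(a1*a2 - b1*b2) + (a1*b2 + b1*a2)i
= (-63 - (-60)) + (-42 + (-90))i
= -3 - 132i


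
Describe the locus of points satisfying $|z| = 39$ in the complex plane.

|z| = 39 means sqrt(x^2 + y^2) = 39
This is a circle of radius 39 centered at the origin


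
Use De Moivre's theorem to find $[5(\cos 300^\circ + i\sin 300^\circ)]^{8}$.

By De Moivre: z^n = r^n(cos(nθ) + i sin(nθ))
= 5^8(cos(8*300°) + i sin(8*300°))
= 390625(cos 240° + i sin 240°)
= -390625/2 - (390625*sqrt(3)/2)i


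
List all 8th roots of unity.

ω_k = e^(2πik/8) = cos(2πk/8) + i sin(2πk/8) for k = 0, 1, ..., 7
Roots: 1, sqrt(2)/2 + (sqrt(2)/2)i, i, -sqrt(2)/2 + (sqrt(2)/2)i, -1, -sqrt(2)/2 - (sqrt(2)/2)i, -i, sqrt(2)/2 - (sqrt(2)/2)i


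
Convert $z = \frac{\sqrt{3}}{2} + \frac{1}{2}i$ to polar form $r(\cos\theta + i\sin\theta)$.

r = |z| = sqrt(a^2 + b^2) = sqrt((sqrt(3)/2)^2 + (1/2)^2) = sqrt(3/4 + 1/4) = sqrt(1) = 1
θ = arctan(b/a) = arctan(0.5/0.866) (quadrant-adjusted) = 30°
z = 1(cos 30° + i sin 30°)


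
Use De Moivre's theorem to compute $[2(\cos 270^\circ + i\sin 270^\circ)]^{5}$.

By De Moivre: z^n = r^n(cos(nθ) + i sin(nθ))
= 2^5(cos(5*270°) + i sin(5*270°))
= 32(cos 270° + i sin 270°)
= -32i


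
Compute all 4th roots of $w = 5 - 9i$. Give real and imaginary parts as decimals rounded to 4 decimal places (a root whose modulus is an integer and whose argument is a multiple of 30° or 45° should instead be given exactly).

|w| = sqrt(106) ≈ 10.295630, arg(w) ≈ 299.054604°
Root modulus = sqrt(106)^(1/4) ≈ 1.791279
Root arguments: θ_k = (arg(w) + 360°k)/4 for k = 0, 1, ..., 3
Compute each root as (root modulus)(cos θ_k + i sin θ_k) using full-precision intermediates, then round to 4 decimal places.
Roots: 0.4708 + 1.7283i, -1.7283 + 0.4708i, -0.4708 - 1.7283i, 1.7283 - 0.4708i


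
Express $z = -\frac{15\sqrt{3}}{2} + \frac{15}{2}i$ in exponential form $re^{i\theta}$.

r = |z| = sqrt((-15*sqrt(3)/2)^2 + (15/2)^2) = sqrt(675/4 + 225/4) = sqrt(225) = 15
θ = arctan(b/a) = arctan(7.5/-12.9904) (quadrant-adjusted) = 150° = 5π/6
z = 15e^(i*5π/6)


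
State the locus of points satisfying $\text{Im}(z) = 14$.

Im(z) = y where z = x + yi; the equation y = 14 is satisfied by all points with that y-coordinate
Locus: Horizontal line y = 14


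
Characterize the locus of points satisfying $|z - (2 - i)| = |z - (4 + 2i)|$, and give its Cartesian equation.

|z - z1| = |z - z2| means z is equidistant from z1 and z2,
i.e. the perpendicular bisector of the segment from (2, -1) to (4, 2) (midpoint (3, 1/2)).
With z = x + yi, square both sides:
(x - 2)^2 + (y - (-1))^2 = (x - 4)^2 + (y - 2)^2
The x^2 and y^2 terms cancel: 4x + 6y = 20 - 5 = 15
Simplify: 4x + 6y = 15
Locus: Perpendicular bisector of the segment from (2, -1) to (4, 2): the line 4x + 6y = 15


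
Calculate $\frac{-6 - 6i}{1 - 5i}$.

Multiply numerator and denominator by conjugate (1 + 5i):
= (-6 - 6i)(1 + 5i) / (1^2 + (-5)^2)
= (24 - 36i) / 26
Divide through by 2: (12 - 18i) / 13
= 12/13 - (18/13)i


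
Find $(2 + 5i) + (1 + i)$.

(2 + 1) + (5 + 1)i = 3 + 6i


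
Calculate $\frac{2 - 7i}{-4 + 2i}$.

Multiply numerator and denominator by conjugate (-4 - 2i):
= (2 - 7i)(-4 - 2i) / ((-4)^2 + 2^2)
= (-22 + 24i) / 20
Divide through by 2: (-11 + 12i) / 10
= -11/10 + (6/5)i


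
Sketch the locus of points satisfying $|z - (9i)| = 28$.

|z - z0| = r describes a circle centered at z0 with radius r
Here z0 = 9i and r = 28
Locus: Circle centered at (0, 9) with radius 28


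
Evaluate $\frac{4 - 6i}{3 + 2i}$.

Multiply numerator and denominator by conjugate (3 - 2i):
= (4 - 6i)(3 - 2i) / (3^2 + 2^2)
= (-26i) / 13
= -2i


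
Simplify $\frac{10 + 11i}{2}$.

Divisor is real, so divide each part by 2:
= 5 + (11/2)i


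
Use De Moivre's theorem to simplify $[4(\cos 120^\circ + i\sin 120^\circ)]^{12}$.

By De Moivre: z^n = r^n(cos(nθ) + i sin(nθ))
= 4^12(cos(12*120°) + i sin(12*120°))
= 16777216(cos 0° + i sin 0°)
= 16777216


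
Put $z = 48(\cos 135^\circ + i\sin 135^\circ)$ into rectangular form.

a = r cos θ = 48 * -sqrt(2)/2 = -24*sqrt(2)
b = r sin θ = 48 * sqrt(2)/2 = 24*sqrt(2)
z = -24*sqrt(2) + 24*sqrt(2)i


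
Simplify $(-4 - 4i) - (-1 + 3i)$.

(-4 - (-1)) + (-4 - 3)i = -3 - 7i


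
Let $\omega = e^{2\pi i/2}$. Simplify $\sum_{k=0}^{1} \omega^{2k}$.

Since 2 divides 2, ω^2 = (ω^2)^1 = 1^1 = 1, so every term is 1.
Sum = 2 · 1 = 2


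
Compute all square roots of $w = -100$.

|w| = 100, arg(w) = 180°
Root modulus = 100^(1/2) = 10
Root arguments: θ_k = (180° + 360°k)/2 for k = 0, 1, ..., 1
Roots: 10i, -10i


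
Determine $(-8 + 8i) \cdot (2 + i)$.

(a1*a2 - b1*b2) + (a1*b2 + b1*a2)i
= (-16 - 8) + (-8 + 16)i
= -24 + 8i


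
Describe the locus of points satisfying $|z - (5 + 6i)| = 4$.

|z - z0| = r describes a circle centered at z0 with radius r
Here z0 = 5 + 6i and r = 4
Locus: Circle centered at (5, 6) with radius 4


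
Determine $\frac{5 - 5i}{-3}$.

Divisor is real, so divide each part by -3:
= -5/3 + (5/3)i


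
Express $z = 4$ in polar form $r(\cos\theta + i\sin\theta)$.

r = |z| = sqrt(a^2 + b^2) = sqrt((4)^2 + (0)^2) = sqrt(16 + 0) = sqrt(16) = 4
b = 0 and a > 0, so z lies on the positive real axis: θ = 0°
z = 4(cos 0° + i sin 0°)


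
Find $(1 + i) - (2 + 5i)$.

(1 - 2) + (1 - 5)i = -1 - 4i


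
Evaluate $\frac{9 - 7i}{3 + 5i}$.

Multiply numerator and denominator by conjugate (3 - 5i):
= (9 - 7i)(3 - 5i) / (3^2 + 5^2)
= (-8 - 66i) / 34
Divide through by 2: (-4 - 33i) / 17
= -4/17 - (33/17)i


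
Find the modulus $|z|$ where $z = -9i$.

|z| = sqrt(a^2 + b^2) = sqrt(0^2 + (-9)^2) = sqrt(81) = 9


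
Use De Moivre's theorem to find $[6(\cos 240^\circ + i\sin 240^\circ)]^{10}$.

By De Moivre: z^n = r^n(cos(nθ) + i sin(nθ))
= 6^10(cos(10*240°) + i sin(10*240°))
= 60466176(cos 240° + i sin 240°)
= -30233088 - 30233088*sqrt(3)i
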